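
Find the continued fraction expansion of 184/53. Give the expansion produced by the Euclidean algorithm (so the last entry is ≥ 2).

[3; 2, 8, 3]

184 = 3×53 + 25
53 = 2×25 + 3
25 = 8×3 + 1
3 = 3×1 + 0  (stop)
So 184/53 = [3; 2, 8, 3].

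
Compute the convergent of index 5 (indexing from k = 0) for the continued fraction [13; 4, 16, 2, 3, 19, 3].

119309/9007

Using pₖ = aₖpₖ₋₁ + pₖ₋₂, qₖ = aₖqₖ₋₁ + qₖ₋₂ (with p₋₁=1, p₋₂=0, q₋₁=0, q₋₂=1):
  k=0: a=13, p=13, q=1
  k=1: a=4, p=53, q=4
  k=2: a=16, p=861, q=65
  k=3: a=2, p=1775, q=134
  k=4: a=3, p=6186, q=467
  k=5: a=19, p=119309, q=9007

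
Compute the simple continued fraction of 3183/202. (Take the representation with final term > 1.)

3183 = 15×202 + 153
202 = 1×153 + 49
153 = 3×49 + 6
49 = 8×6 + 1
6 = 6×1 + 0  (stop)
So 3183/202 = [15; 1, 3, 8, 6].

[15; 1, 3, 8, 6]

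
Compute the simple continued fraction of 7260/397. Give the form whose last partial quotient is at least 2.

[18; 3, 2, 13, 1, 3]

7260 = 18·397 + 114
397 = 3·114 + 55
114 = 2·55 + 4
55 = 13·4 + 3
4 = 1·3 + 1
3 = 3·1 + 0  (stop)
So 7260/397 = [18; 3, 2, 13, 1, 3].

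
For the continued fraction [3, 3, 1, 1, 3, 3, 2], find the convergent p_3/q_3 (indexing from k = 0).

Using pₖ = aₖpₖ₋₁ + pₖ₋₂, qₖ = aₖqₖ₋₁ + qₖ₋₂ (with p₋₁=1, p₋₂=0, q₋₁=0, q₋₂=1):
  k=0: a=3, p=3, q=1
  k=1: a=3, p=10, q=3
  k=2: a=1, p=13, q=4
  k=3: a=1, p=23, q=7

23/7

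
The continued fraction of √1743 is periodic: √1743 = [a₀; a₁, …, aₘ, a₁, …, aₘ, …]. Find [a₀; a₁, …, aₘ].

a₀ = ⌊√1743⌋ = 41.
With m₀=0, d₀=1 and mₖ₊₁ = dₖaₖ − mₖ, dₖ₊₁ = (n − mₖ₊₁²)/dₖ, aₖ₊₁ = ⌊(a₀+mₖ₊₁)/dₖ₊₁⌋:
  k=1: m=41, d=62, a=1
  k=2: m=21, d=21, a=2
  k=3: m=21, d=62, a=1
  k=4: m=41, d=1, a=82
d=1 and a=2a₀=82 at k=4, so the next step gives (m, d) = (41, 62) again — its k=1 value — and the period has length 4.

[41; 1, 2, 1, 82]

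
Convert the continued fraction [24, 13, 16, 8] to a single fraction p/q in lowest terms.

Fold from the inside: start with 8/1.
  16 + 1/8 = 129/8
  13 + 8/129 = 1685/129
  24 + 129/1685 = 40569/1685

40569/1685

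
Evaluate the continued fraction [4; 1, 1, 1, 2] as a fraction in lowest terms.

Fold from the inside: start with 2/1.
  1 + 1/2 = 3/2
  1 + 2/3 = 5/3
  1 + 3/5 = 8/5
  4 + 5/8 = 37/8

37/8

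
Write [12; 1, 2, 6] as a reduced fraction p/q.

Fold from the inside: start with 6/1.
  2 + 1/6 = 13/6
  1 + 6/13 = 19/13
  12 + 13/19 = 241/19

241/19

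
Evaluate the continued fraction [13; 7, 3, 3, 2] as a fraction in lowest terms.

2207/168

Using pₖ = aₖpₖ₋₁ + pₖ₋₂ and qₖ = aₖqₖ₋₁ + qₖ₋₂:
  k=0: a=13, p=13, q=1
  k=1: a=7, p=92, q=7
  k=2: a=3, p=289, q=22
  k=3: a=3, p=959, q=73
  k=4: a=2, p=2207, q=168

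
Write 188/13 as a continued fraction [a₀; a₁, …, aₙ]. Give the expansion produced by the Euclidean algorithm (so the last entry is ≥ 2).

[14; 2, 6]

188 = 14·13 + 6
13 = 2·6 + 1
6 = 6·1 + 0  (stop)
So 188/13 = [14; 2, 6].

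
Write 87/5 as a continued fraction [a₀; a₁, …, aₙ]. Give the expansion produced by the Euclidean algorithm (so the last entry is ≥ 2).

87 = 17·5 + 2
5 = 2·2 + 1
2 = 2·1 + 0  (stop)
So 87/5 = [17; 2, 2].

[17; 2, 2]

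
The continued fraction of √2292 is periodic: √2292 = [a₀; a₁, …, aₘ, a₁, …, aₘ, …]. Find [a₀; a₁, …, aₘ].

[47; 1, 6, 1, 94]

a₀ = ⌊√2292⌋ = 47.
With m₀=0, d₀=1 and mₖ₊₁ = dₖaₖ − mₖ, dₖ₊₁ = (n − mₖ₊₁²)/dₖ, aₖ₊₁ = ⌊(a₀+mₖ₊₁)/dₖ₊₁⌋:
  k=1: m=47, d=83, a=1
  k=2: m=36, d=12, a=6
  k=3: m=36, d=83, a=1
  k=4: m=47, d=1, a=94
d=1 and a=2a₀=94 at k=4, so the next step gives (m, d) = (47, 83) again — its k=1 value — and the period has length 4.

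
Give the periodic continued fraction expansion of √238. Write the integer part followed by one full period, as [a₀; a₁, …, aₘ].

[15; 2, 2, 1, 14, 1, 2, 2, 30]

a₀ = ⌊√238⌋ = 15.
With m₀=0, d₀=1 and mₖ₊₁ = dₖaₖ − mₖ, dₖ₊₁ = (n − mₖ₊₁²)/dₖ, aₖ₊₁ = ⌊(a₀+mₖ₊₁)/dₖ₊₁⌋:
  k=1: m=15, d=13, a=2
  k=2: m=11, d=9, a=2
  k=3: m=7, d=21, a=1
  k=4: m=14, d=2, a=14
  k=5: m=14, d=21, a=1
  k=6: m=7, d=9, a=2
  k=7: m=11, d=13, a=2
  k=8: m=15, d=1, a=30
d=1 and a=2a₀=30 at k=8, so the next step gives (m, d) = (15, 13) again — its k=1 value — and the period has length 8.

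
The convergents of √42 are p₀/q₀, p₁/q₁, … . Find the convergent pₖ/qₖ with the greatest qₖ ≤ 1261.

4206/649

√42 = [6; 2, 12, …] (period length 2).
Convergents:
  p_0/q_0 = 6/1
  p_1/q_1 = 13/2
  p_2/q_2 = 162/25
  p_3/q_3 = 337/52
  p_4/q_4 = 4206/649
  p_5/q_5 = 8749/1350
q_4 = 649 ≤ 1261 < 1350 = q_5, so the answer is 4206/649.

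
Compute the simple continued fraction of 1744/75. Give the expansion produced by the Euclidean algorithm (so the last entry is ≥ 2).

[23; 3, 1, 18]

1744 = 23*75 + 19
75 = 3*19 + 18
19 = 1*18 + 1
18 = 18*1 + 0  (stop)
So 1744/75 = [23; 3, 1, 18].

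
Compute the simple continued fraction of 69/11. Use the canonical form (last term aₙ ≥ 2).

69 = 6·11 + 3
11 = 3·3 + 2
3 = 1·2 + 1
2 = 2·1 + 0  (stop)
So 69/11 = [6; 3, 1, 2].

[6; 3, 1, 2]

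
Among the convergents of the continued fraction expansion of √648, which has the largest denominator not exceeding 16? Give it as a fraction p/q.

√648 = [25; 2, 5, 6, 5, 2, 50, …] (period length 6).
Convergents:
  p_0/q_0 = 25/1
  p_1/q_1 = 51/2
  p_2/q_2 = 280/11
  p_3/q_3 = 1731/68
q_2 = 11 ≤ 16 < 68 = q_3, so the answer is 280/11.

280/11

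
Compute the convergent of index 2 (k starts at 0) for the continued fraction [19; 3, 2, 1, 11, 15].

Using pₖ = aₖpₖ₋₁ + pₖ₋₂, qₖ = aₖqₖ₋₁ + qₖ₋₂ (with p₋₁=1, p₋₂=0, q₋₁=0, q₋₂=1):
  k=0: a=19, p=19, q=1
  k=1: a=3, p=58, q=3
  k=2: a=2, p=135, q=7

135/7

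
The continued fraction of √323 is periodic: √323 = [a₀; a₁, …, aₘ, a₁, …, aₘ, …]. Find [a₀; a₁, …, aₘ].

a₀ = ⌊√323⌋ = 17.
With m₀=0, d₀=1 and mₖ₊₁ = dₖaₖ − mₖ, dₖ₊₁ = (n − mₖ₊₁²)/dₖ, aₖ₊₁ = ⌊(a₀+mₖ₊₁)/dₖ₊₁⌋:
  k=1: m=17, d=34, a=1
  k=2: m=17, d=1, a=34
d=1 and a=2a₀=34 at k=2, so the next step gives (m, d) = (17, 34) again — its k=1 value — and the period has length 2.

[17; 1, 34]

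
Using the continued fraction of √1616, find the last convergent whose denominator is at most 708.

16120/401

√1616 = [40; 5, 80, …] (period length 2).
Convergents:
  p_0/q_0 = 40/1
  p_1/q_1 = 201/5
  p_2/q_2 = 16120/401
  p_3/q_3 = 80801/2010
q_2 = 401 ≤ 708 < 2010 = q_3, so the answer is 16120/401.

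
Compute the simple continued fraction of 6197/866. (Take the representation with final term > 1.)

[7; 6, 2, 2, 2, 3, 3]

6197 = 7*866 + 135
866 = 6*135 + 56
135 = 2*56 + 23
56 = 2*23 + 10
23 = 2*10 + 3
10 = 3*3 + 1
3 = 3*1 + 0  (stop)
So 6197/866 = [7; 6, 2, 2, 2, 3, 3].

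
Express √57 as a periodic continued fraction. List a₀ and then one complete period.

a₀ = ⌊√57⌋ = 7.
With m₀=0, d₀=1 and mₖ₊₁ = dₖaₖ − mₖ, dₖ₊₁ = (n − mₖ₊₁²)/dₖ, aₖ₊₁ = ⌊(a₀+mₖ₊₁)/dₖ₊₁⌋:
  k=1: m=7, d=8, a=1
  k=2: m=1, d=7, a=1
  k=3: m=6, d=3, a=4
  k=4: m=6, d=7, a=1
  k=5: m=1, d=8, a=1
  k=6: m=7, d=1, a=14
d=1 and a=2a₀=14 at k=6, so the next step gives (m, d) = (7, 8) again — its k=1 value — and the period has length 6.

[7; 1, 1, 4, 1, 1, 14]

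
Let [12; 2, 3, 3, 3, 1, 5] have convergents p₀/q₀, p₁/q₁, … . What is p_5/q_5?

Using pₖ = aₖpₖ₋₁ + pₖ₋₂, qₖ = aₖqₖ₋₁ + qₖ₋₂ (with p₋₁=1, p₋₂=0, q₋₁=0, q₋₂=1):
  k=0: a=12, p=12, q=1
  k=1: a=2, p=25, q=2
  k=2: a=3, p=87, q=7
  k=3: a=3, p=286, q=23
  k=4: a=3, p=945, q=76
  k=5: a=1, p=1231, q=99

1231/99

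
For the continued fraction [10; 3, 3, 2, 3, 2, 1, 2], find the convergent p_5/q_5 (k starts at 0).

1865/181

Using pₖ = aₖpₖ₋₁ + pₖ₋₂, qₖ = aₖqₖ₋₁ + qₖ₋₂ (with p₋₁=1, p₋₂=0, q₋₁=0, q₋₂=1):
  k=0: a=10, p=10, q=1
  k=1: a=3, p=31, q=3
  k=2: a=3, p=103, q=10
  k=3: a=2, p=237, q=23
  k=4: a=3, p=814, q=79
  k=5: a=2, p=1865, q=181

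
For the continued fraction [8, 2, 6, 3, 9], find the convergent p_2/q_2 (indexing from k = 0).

Using pₖ = aₖpₖ₋₁ + pₖ₋₂, qₖ = aₖqₖ₋₁ + qₖ₋₂ (with p₋₁=1, p₋₂=0, q₋₁=0, q₋₂=1):
  k=0: a=8, p=8, q=1
  k=1: a=2, p=17, q=2
  k=2: a=6, p=110, q=13

110/13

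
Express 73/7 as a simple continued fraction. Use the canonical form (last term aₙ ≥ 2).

[10; 2, 3]

73 = 10·7 + 3
7 = 2·3 + 1
3 = 3·1 + 0  (stop)
So 73/7 = [10; 2, 3].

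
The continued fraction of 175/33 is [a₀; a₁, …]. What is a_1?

3

175 = 5·33 + 10   →  a_0 = 5
33 = 3·10 + 3   →  a_1 = 3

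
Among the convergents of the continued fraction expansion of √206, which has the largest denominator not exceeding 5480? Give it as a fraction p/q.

√206 = [14; 2, 1, 5, 14, 5, 1, 2, 28, …] (period length 8).
Convergents:
  p_0/q_0 = 14/1
  p_1/q_1 = 29/2
  p_2/q_2 = 43/3
  p_3/q_3 = 244/17
  p_4/q_4 = 3459/241
  p_5/q_5 = 17539/1222
  p_6/q_6 = 20998/1463
  p_7/q_7 = 59535/4148
  p_8/q_8 = 1687978/117607
q_7 = 4148 ≤ 5480 < 117607 = q_8, so the answer is 59535/4148.

59535/4148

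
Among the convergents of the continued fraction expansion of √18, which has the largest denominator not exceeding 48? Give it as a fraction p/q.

140/33

√18 = [4; 4, 8, …] (period length 2).
Convergents:
  p_0/q_0 = 4/1
  p_1/q_1 = 17/4
  p_2/q_2 = 140/33
  p_3/q_3 = 577/136
q_2 = 33 ≤ 48 < 136 = q_3, so the answer is 140/33.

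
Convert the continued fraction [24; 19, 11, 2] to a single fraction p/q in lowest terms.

Fold from the inside: start with 2/1.
  11 + 1/2 = 23/2
  19 + 2/23 = 439/23
  24 + 23/439 = 10559/439

10559/439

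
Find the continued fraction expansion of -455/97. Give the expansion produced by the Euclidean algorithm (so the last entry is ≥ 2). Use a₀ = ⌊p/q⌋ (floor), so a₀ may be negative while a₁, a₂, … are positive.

-455 = -5*97 + 30
97 = 3*30 + 7
30 = 4*7 + 2
7 = 3*2 + 1
2 = 2*1 + 0  (stop)
So -455/97 = [-5; 3, 4, 3, 2].

[-5; 3, 4, 3, 2]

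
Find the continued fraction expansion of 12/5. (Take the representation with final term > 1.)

12 = 2×5 + 2
5 = 2×2 + 1
2 = 2×1 + 0  (stop)
So 12/5 = [2; 2, 2].

[2; 2, 2]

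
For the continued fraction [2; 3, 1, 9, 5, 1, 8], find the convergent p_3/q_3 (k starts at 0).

Using pₖ = aₖpₖ₋₁ + pₖ₋₂, qₖ = aₖqₖ₋₁ + qₖ₋₂ (with p₋₁=1, p₋₂=0, q₋₁=0, q₋₂=1):
  k=0: a=2, p=2, q=1
  k=1: a=3, p=7, q=3
  k=2: a=1, p=9, q=4
  k=3: a=9, p=88, q=39

88/39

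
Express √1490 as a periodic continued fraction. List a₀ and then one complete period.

a₀ = ⌊√1490⌋ = 38.
With m₀=0, d₀=1 and mₖ₊₁ = dₖaₖ − mₖ, dₖ₊₁ = (n − mₖ₊₁²)/dₖ, aₖ₊₁ = ⌊(a₀+mₖ₊₁)/dₖ₊₁⌋:
  k=1: m=38, d=46, a=1
  k=2: m=8, d=31, a=1
  k=3: m=23, d=31, a=1
  k=4: m=8, d=46, a=1
  k=5: m=38, d=1, a=76
d=1 and a=2a₀=76 at k=5, so the next step gives (m, d) = (38, 46) again — its k=1 value — and the period has length 5.

[38; 1, 1, 1, 1, 76]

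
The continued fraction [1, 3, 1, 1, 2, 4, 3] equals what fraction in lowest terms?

326/255

Fold from the inside: start with 3/1.
  4 + 1/3 = 13/3
  2 + 3/13 = 29/13
  1 + 13/29 = 42/29
  1 + 29/42 = 71/42
  3 + 42/71 = 255/71
  1 + 71/255 = 326/255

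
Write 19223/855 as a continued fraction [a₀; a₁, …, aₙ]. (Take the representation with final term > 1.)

[22; 2, 14, 4, 7]

19223 = 22×855 + 413
855 = 2×413 + 29
413 = 14×29 + 7
29 = 4×7 + 1
7 = 7×1 + 0  (stop)
So 19223/855 = [22; 2, 14, 4, 7].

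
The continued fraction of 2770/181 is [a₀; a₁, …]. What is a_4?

2770 = 15·181 + 55   →  a_0 = 15
181 = 3·55 + 16   →  a_1 = 3
55 = 3·16 + 7   →  a_2 = 3
16 = 2·7 + 2   →  a_3 = 2
7 = 3·2 + 1   →  a_4 = 3

3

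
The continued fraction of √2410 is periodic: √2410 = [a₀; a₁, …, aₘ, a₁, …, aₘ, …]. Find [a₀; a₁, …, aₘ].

a₀ = ⌊√2410⌋ = 49.
With m₀=0, d₀=1 and mₖ₊₁ = dₖaₖ − mₖ, dₖ₊₁ = (n − mₖ₊₁²)/dₖ, aₖ₊₁ = ⌊(a₀+mₖ₊₁)/dₖ₊₁⌋:
  k=1: m=49, d=9, a=10
  k=2: m=41, d=81, a=1
  k=3: m=40, d=10, a=8
  k=4: m=40, d=81, a=1
  k=5: m=41, d=9, a=10
  k=6: m=49, d=1, a=98
d=1 and a=2a₀=98 at k=6, so the next step gives (m, d) = (49, 9) again — its k=1 value — and the period has length 6.

[49; 10, 1, 8, 1, 10, 98]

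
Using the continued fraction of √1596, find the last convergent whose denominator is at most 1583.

63081/1579

√1596 = [39; 1, 18, 1, 78, …] (period length 4).
Convergents:
  p_0/q_0 = 39/1
  p_1/q_1 = 40/1
  p_2/q_2 = 759/19
  p_3/q_3 = 799/20
  p_4/q_4 = 63081/1579
  p_5/q_5 = 63880/1599
q_4 = 1579 ≤ 1583 < 1599 = q_5, so the answer is 63081/1579.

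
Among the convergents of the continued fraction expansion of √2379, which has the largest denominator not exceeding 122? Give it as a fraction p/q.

√2379 = [48; 1, 3, 2, 3, 1, 96, …] (period length 6).
Convergents:
  p_0/q_0 = 48/1
  p_1/q_1 = 49/1
  p_2/q_2 = 195/4
  p_3/q_3 = 439/9
  p_4/q_4 = 1512/31
  p_5/q_5 = 1951/40
  p_6/q_6 = 188808/3871
q_5 = 40 ≤ 122 < 3871 = q_6, so the answer is 1951/40.

1951/40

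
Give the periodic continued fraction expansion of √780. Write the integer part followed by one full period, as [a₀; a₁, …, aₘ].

[27; 1, 12, 1, 54]

a₀ = ⌊√780⌋ = 27.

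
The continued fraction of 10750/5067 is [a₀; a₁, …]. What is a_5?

6

10750 = 2·5067 + 616   →  a_0 = 2
5067 = 8·616 + 139   →  a_1 = 8
616 = 4·139 + 60   →  a_2 = 4
139 = 2·60 + 19   →  a_3 = 2
60 = 3·19 + 3   →  a_4 = 3
19 = 6·3 + 1   →  a_5 = 6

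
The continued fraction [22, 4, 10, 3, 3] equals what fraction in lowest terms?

9387/422

Using pₖ = aₖpₖ₋₁ + pₖ₋₂ and qₖ = aₖqₖ₋₁ + qₖ₋₂:
  k=0: a=22, p=22, q=1
  k=1: a=4, p=89, q=4
  k=2: a=10, p=912, q=41
  k=3: a=3, p=2825, q=127
  k=4: a=3, p=9387, q=422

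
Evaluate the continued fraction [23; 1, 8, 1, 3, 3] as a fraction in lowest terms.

Fold from the inside: start with 3/1.
  3 + 1/3 = 10/3
  1 + 3/10 = 13/10
  8 + 10/13 = 114/13
  1 + 13/114 = 127/114
  23 + 114/127 = 3035/127

3035/127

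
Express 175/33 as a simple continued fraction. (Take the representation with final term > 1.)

175 = 5*33 + 10
33 = 3*10 + 3
10 = 3*3 + 1
3 = 3*1 + 0  (stop)
So 175/33 = [5; 3, 3, 3].

[5; 3, 3, 3]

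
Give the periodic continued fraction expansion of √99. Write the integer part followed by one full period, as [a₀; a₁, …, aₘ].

[9; 1, 18]

a₀ = ⌊√99⌋ = 9.
With m₀=0, d₀=1 and mₖ₊₁ = dₖaₖ − mₖ, dₖ₊₁ = (n − mₖ₊₁²)/dₖ, aₖ₊₁ = ⌊(a₀+mₖ₊₁)/dₖ₊₁⌋:
  k=1: m=9, d=18, a=1
  k=2: m=9, d=1, a=18
d=1 and a=2a₀=18 at k=2, so the next step gives (m, d) = (9, 18) again — its k=1 value — and the period has length 2.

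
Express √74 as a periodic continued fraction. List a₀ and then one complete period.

[8; 1, 1, 1, 1, 16]

a₀ = ⌊√74⌋ = 8.
With m₀=0, d₀=1 and mₖ₊₁ = dₖaₖ − mₖ, dₖ₊₁ = (n − mₖ₊₁²)/dₖ, aₖ₊₁ = ⌊(a₀+mₖ₊₁)/dₖ₊₁⌋:
  k=1: m=8, d=10, a=1
  k=2: m=2, d=7, a=1
  k=3: m=5, d=7, a=1
  k=4: m=2, d=10, a=1
  k=5: m=8, d=1, a=16
d=1 and a=2a₀=16 at k=5, so the next step gives (m, d) = (8, 10) again — its k=1 value — and the period has length 5.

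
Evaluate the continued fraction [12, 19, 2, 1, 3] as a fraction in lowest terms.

Using pₖ = aₖpₖ₋₁ + pₖ₋₂ and qₖ = aₖqₖ₋₁ + qₖ₋₂:
  k=0: a=12, p=12, q=1
  k=1: a=19, p=229, q=19
  k=2: a=2, p=470, q=39
  k=3: a=1, p=699, q=58
  k=4: a=3, p=2567, q=213

2567/213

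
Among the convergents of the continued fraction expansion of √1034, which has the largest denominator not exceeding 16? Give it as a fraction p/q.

√1034 = [32; 6, 2, 2, 2, 6, 64, …] (period length 6).
Convergents:
  p_0/q_0 = 32/1
  p_1/q_1 = 193/6
  p_2/q_2 = 418/13
  p_3/q_3 = 1029/32
q_2 = 13 ≤ 16 < 32 = q_3, so the answer is 418/13.

418/13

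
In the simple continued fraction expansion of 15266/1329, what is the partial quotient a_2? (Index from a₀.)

18

15266 = 11·1329 + 647   →  a_0 = 11
1329 = 2·647 + 35   →  a_1 = 2
647 = 18·35 + 17   →  a_2 = 18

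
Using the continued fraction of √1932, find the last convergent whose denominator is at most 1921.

√1932 = [43; 1, 20, 1, 86, …] (period length 4).
Convergents:
  p_0/q_0 = 43/1
  p_1/q_1 = 44/1
  p_2/q_2 = 923/21
  p_3/q_3 = 967/22
  p_4/q_4 = 84085/1913
  p_5/q_5 = 85052/1935
q_4 = 1913 ≤ 1921 < 1935 = q_5, so the answer is 84085/1913.

84085/1913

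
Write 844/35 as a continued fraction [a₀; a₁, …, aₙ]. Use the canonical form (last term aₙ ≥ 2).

[24; 8, 1, 3]

844 = 24×35 + 4
35 = 8×4 + 3
4 = 1×3 + 1
3 = 3×1 + 0  (stop)
So 844/35 = [24; 8, 1, 3].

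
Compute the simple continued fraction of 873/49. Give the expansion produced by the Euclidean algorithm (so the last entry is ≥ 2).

873 = 17×49 + 40
49 = 1×40 + 9
40 = 4×9 + 4
9 = 2×4 + 1
4 = 4×1 + 0  (stop)
So 873/49 = [17; 1, 4, 2, 4].

[17; 1, 4, 2, 4]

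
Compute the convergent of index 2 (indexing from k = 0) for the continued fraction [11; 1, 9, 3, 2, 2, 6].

119/10

Using pₖ = aₖpₖ₋₁ + pₖ₋₂, qₖ = aₖqₖ₋₁ + qₖ₋₂ (with p₋₁=1, p₋₂=0, q₋₁=0, q₋₂=1):
  k=0: a=11, p=11, q=1
  k=1: a=1, p=12, q=1
  k=2: a=9, p=119, q=10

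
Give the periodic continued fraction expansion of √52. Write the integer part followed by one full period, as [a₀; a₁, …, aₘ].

a₀ = ⌊√52⌋ = 7.

[7; 4, 1, 2, 1, 4, 14]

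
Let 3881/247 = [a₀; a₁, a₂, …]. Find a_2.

3881 = 15·247 + 176   →  a_0 = 15
247 = 1·176 + 71   →  a_1 = 1
176 = 2·71 + 34   →  a_2 = 2

2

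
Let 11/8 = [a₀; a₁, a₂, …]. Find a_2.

1

11 = 1·8 + 3   →  a_0 = 1
8 = 2·3 + 2   →  a_1 = 2
3 = 1·2 + 1   →  a_2 = 1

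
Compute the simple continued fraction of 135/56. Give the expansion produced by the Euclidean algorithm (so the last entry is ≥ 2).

135 = 2*56 + 23
56 = 2*23 + 10
23 = 2*10 + 3
10 = 3*3 + 1
3 = 3*1 + 0  (stop)
So 135/56 = [2; 2, 2, 3, 3].

[2; 2, 2, 3, 3]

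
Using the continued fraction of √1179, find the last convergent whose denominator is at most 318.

√1179 = [34; 2, 1, 33, 1, 2, 68, …] (period length 6).
Convergents:
  p_0/q_0 = 34/1
  p_1/q_1 = 69/2
  p_2/q_2 = 103/3
  p_3/q_3 = 3468/101
  p_4/q_4 = 3571/104
  p_5/q_5 = 10610/309
  p_6/q_6 = 725051/21116
q_5 = 309 ≤ 318 < 21116 = q_6, so the answer is 10610/309.

10610/309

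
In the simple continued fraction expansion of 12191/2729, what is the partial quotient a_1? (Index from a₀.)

12191 = 4·2729 + 1275   →  a_0 = 4
2729 = 2·1275 + 179   →  a_1 = 2

2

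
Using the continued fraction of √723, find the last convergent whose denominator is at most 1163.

√723 = [26; 1, 7, 1, 52, …] (period length 4).
Convergents:
  p_0/q_0 = 26/1
  p_1/q_1 = 27/1
  p_2/q_2 = 215/8
  p_3/q_3 = 242/9
  p_4/q_4 = 12799/476
  p_5/q_5 = 13041/485
  p_6/q_6 = 104086/3871
q_5 = 485 ≤ 1163 < 3871 = q_6, so the answer is 13041/485.

13041/485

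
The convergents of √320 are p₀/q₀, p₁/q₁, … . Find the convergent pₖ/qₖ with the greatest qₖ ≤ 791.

√320 = [17; 1, 7, 1, 34, …] (period length 4).
Convergents:
  p_0/q_0 = 17/1
  p_1/q_1 = 18/1
  p_2/q_2 = 143/8
  p_3/q_3 = 161/9
  p_4/q_4 = 5617/314
  p_5/q_5 = 5778/323
  p_6/q_6 = 46063/2575
q_5 = 323 ≤ 791 < 2575 = q_6, so the answer is 5778/323.

5778/323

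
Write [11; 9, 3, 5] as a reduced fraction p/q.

1655/149

Fold from the inside: start with 5/1.
  3 + 1/5 = 16/5
  9 + 5/16 = 149/16
  11 + 16/149 = 1655/149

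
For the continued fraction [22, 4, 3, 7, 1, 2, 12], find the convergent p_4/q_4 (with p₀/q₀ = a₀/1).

2401/108

Using pₖ = aₖpₖ₋₁ + pₖ₋₂, qₖ = aₖqₖ₋₁ + qₖ₋₂ (with p₋₁=1, p₋₂=0, q₋₁=0, q₋₂=1):
  k=0: a=22, p=22, q=1
  k=1: a=4, p=89, q=4
  k=2: a=3, p=289, q=13
  k=3: a=7, p=2112, q=95
  k=4: a=1, p=2401, q=108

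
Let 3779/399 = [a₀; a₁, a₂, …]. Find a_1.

3779 = 9·399 + 188   →  a_0 = 9
399 = 2·188 + 23   →  a_1 = 2

2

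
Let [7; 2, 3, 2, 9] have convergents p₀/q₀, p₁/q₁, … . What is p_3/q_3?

119/16

Using pₖ = aₖpₖ₋₁ + pₖ₋₂, qₖ = aₖqₖ₋₁ + qₖ₋₂ (with p₋₁=1, p₋₂=0, q₋₁=0, q₋₂=1):
  k=0: a=7, p=7, q=1
  k=1: a=2, p=15, q=2
  k=2: a=3, p=52, q=7
  k=3: a=2, p=119, q=16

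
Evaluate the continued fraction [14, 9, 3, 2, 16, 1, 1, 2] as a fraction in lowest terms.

78086/5535

Using pₖ = aₖpₖ₋₁ + pₖ₋₂ and qₖ = aₖqₖ₋₁ + qₖ₋₂:
  k=0: a=14, p=14, q=1
  k=1: a=9, p=127, q=9
  k=2: a=3, p=395, q=28
  k=3: a=2, p=917, q=65
  k=4: a=16, p=15067, q=1068
  k=5: a=1, p=15984, q=1133
  k=6: a=1, p=31051, q=2201
  k=7: a=2, p=78086, q=5535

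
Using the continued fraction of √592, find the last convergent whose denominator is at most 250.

√592 = [24; 3, 48, …] (period length 2).
Convergents:
  p_0/q_0 = 24/1
  p_1/q_1 = 73/3
  p_2/q_2 = 3528/145
  p_3/q_3 = 10657/438
q_2 = 145 ≤ 250 < 438 = q_3, so the answer is 3528/145.

3528/145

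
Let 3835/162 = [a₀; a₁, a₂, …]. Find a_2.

2

3835 = 23·162 + 109   →  a_0 = 23
162 = 1·109 + 53   →  a_1 = 1
109 = 2·53 + 3   →  a_2 = 2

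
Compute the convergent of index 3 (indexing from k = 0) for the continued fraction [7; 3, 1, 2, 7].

80/11

Using pₖ = aₖpₖ₋₁ + pₖ₋₂, qₖ = aₖqₖ₋₁ + qₖ₋₂ (with p₋₁=1, p₋₂=0, q₋₁=0, q₋₂=1):
  k=0: a=7, p=7, q=1
  k=1: a=3, p=22, q=3
  k=2: a=1, p=29, q=4
  k=3: a=2, p=80, q=11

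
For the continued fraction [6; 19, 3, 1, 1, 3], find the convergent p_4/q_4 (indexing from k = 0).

Using pₖ = aₖpₖ₋₁ + pₖ₋₂, qₖ = aₖqₖ₋₁ + qₖ₋₂ (with p₋₁=1, p₋₂=0, q₋₁=0, q₋₂=1):
  k=0: a=6, p=6, q=1
  k=1: a=19, p=115, q=19
  k=2: a=3, p=351, q=58
  k=3: a=1, p=466, q=77
  k=4: a=1, p=817, q=135

817/135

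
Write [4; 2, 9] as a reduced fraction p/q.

Using pₖ = aₖpₖ₋₁ + pₖ₋₂ and qₖ = aₖqₖ₋₁ + qₖ₋₂:
  k=0: a=4, p=4, q=1
  k=1: a=2, p=9, q=2
  k=2: a=9, p=85, q=19

85/19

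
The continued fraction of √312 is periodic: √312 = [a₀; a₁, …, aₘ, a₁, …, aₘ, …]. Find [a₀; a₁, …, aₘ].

[17; 1, 1, 1, 34]

a₀ = ⌊√312⌋ = 17.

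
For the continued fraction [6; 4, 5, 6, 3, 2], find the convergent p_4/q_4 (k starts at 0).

Using pₖ = aₖpₖ₋₁ + pₖ₋₂, qₖ = aₖqₖ₋₁ + qₖ₋₂ (with p₋₁=1, p₋₂=0, q₋₁=0, q₋₂=1):
  k=0: a=6, p=6, q=1
  k=1: a=4, p=25, q=4
  k=2: a=5, p=131, q=21
  k=3: a=6, p=811, q=130
  k=4: a=3, p=2564, q=411

2564/411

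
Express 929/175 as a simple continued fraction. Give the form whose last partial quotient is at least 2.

[5; 3, 4, 6, 2]

929 = 5·175 + 54
175 = 3·54 + 13
54 = 4·13 + 2
13 = 6·2 + 1
2 = 2·1 + 0  (stop)
So 929/175 = [5; 3, 4, 6, 2].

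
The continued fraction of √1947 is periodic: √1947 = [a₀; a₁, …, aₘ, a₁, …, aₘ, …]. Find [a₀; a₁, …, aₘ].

a₀ = ⌊√1947⌋ = 44.
With m₀=0, d₀=1 and mₖ₊₁ = dₖaₖ − mₖ, dₖ₊₁ = (n − mₖ₊₁²)/dₖ, aₖ₊₁ = ⌊(a₀+mₖ₊₁)/dₖ₊₁⌋:
  k=1: m=44, d=11, a=8
  k=2: m=44, d=1, a=88
d=1 and a=2a₀=88 at k=2, so the next step gives (m, d) = (44, 11) again — its k=1 value — and the period has length 2.

[44; 8, 88]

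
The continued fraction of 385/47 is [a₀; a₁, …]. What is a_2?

385 = 8·47 + 9   →  a_0 = 8
47 = 5·9 + 2   →  a_1 = 5
9 = 4·2 + 1   →  a_2 = 4

4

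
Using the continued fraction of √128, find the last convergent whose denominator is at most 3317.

12875/1138

√128 = [11; 3, 5, 3, 22, …] (period length 4).
Convergents:
  p_0/q_0 = 11/1
  p_1/q_1 = 34/3
  p_2/q_2 = 181/16
  p_3/q_3 = 577/51
  p_4/q_4 = 12875/1138
  p_5/q_5 = 39202/3465
q_4 = 1138 ≤ 3317 < 3465 = q_5, so the answer is 12875/1138.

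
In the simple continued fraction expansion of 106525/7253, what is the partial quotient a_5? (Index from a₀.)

106525 = 14·7253 + 4983   →  a_0 = 14
7253 = 1·4983 + 2270   →  a_1 = 1
4983 = 2·2270 + 443   →  a_2 = 2
2270 = 5·443 + 55   →  a_3 = 5
443 = 8·55 + 3   →  a_4 = 8
55 = 18·3 + 1   →  a_5 = 18

18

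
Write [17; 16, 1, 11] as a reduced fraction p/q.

Fold from the inside: start with 11/1.
  1 + 1/11 = 12/11
  16 + 11/12 = 203/12
  17 + 12/203 = 3463/203

3463/203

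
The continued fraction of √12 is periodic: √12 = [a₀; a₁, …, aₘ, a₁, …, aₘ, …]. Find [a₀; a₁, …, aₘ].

a₀ = ⌊√12⌋ = 3.

[3; 2, 6]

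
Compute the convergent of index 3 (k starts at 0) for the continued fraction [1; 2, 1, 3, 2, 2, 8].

15/11

Using pₖ = aₖpₖ₋₁ + pₖ₋₂, qₖ = aₖqₖ₋₁ + qₖ₋₂ (with p₋₁=1, p₋₂=0, q₋₁=0, q₋₂=1):
  k=0: a=1, p=1, q=1
  k=1: a=2, p=3, q=2
  k=2: a=1, p=4, q=3
  k=3: a=3, p=15, q=11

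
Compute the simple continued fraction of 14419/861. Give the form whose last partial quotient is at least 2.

[16; 1, 2, 1, 18, 1, 4, 2]

14419 = 16*861 + 643
861 = 1*643 + 218
643 = 2*218 + 207
218 = 1*207 + 11
207 = 18*11 + 9
11 = 1*9 + 2
9 = 4*2 + 1
2 = 2*1 + 0  (stop)
So 14419/861 = [16; 1, 2, 1, 18, 1, 4, 2].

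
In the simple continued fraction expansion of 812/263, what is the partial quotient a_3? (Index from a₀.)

812 = 3·263 + 23   →  a_0 = 3
263 = 11·23 + 10   →  a_1 = 11
23 = 2·10 + 3   →  a_2 = 2
10 = 3·3 + 1   →  a_3 = 3

3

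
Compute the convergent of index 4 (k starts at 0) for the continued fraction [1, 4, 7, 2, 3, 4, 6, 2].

Using pₖ = aₖpₖ₋₁ + pₖ₋₂, qₖ = aₖqₖ₋₁ + qₖ₋₂ (with p₋₁=1, p₋₂=0, q₋₁=0, q₋₂=1):
  k=0: a=1, p=1, q=1
  k=1: a=4, p=5, q=4
  k=2: a=7, p=36, q=29
  k=3: a=2, p=77, q=62
  k=4: a=3, p=267, q=215

267/215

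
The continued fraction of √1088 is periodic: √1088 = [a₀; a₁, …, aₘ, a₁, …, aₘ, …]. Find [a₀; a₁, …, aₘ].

a₀ = ⌊√1088⌋ = 32.
With m₀=0, d₀=1 and mₖ₊₁ = dₖaₖ − mₖ, dₖ₊₁ = (n − mₖ₊₁²)/dₖ, aₖ₊₁ = ⌊(a₀+mₖ₊₁)/dₖ₊₁⌋:
  k=1: m=32, d=64, a=1
  k=2: m=32, d=1, a=64
d=1 and a=2a₀=64 at k=2, so the next step gives (m, d) = (32, 64) again — its k=1 value — and the period has length 2.

[32; 1, 64]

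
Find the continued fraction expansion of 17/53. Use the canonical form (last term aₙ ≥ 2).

17 = 0·53 + 17
53 = 3·17 + 2
17 = 8·2 + 1
2 = 2·1 + 0  (stop)
So 17/53 = [0; 3, 8, 2].

[0; 3, 8, 2]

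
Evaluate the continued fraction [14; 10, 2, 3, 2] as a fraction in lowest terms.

Fold from the inside: start with 2/1.
  3 + 1/2 = 7/2
  2 + 2/7 = 16/7
  10 + 7/16 = 167/16
  14 + 16/167 = 2354/167

2354/167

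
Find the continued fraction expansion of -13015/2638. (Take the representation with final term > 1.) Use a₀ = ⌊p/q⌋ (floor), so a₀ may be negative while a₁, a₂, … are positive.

[-5; 15, 13, 2, 6]

-13015 = -5·2638 + 175
2638 = 15·175 + 13
175 = 13·13 + 6
13 = 2·6 + 1
6 = 6·1 + 0  (stop)
So -13015/2638 = [-5; 15, 13, 2, 6].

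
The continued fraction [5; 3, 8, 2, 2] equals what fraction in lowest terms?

697/131

Fold from the inside: start with 2/1.
  2 + 1/2 = 5/2
  8 + 2/5 = 42/5
  3 + 5/42 = 131/42
  5 + 42/131 = 697/131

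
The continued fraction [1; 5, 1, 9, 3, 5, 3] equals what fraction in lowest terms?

Using pₖ = aₖpₖ₋₁ + pₖ₋₂ and qₖ = aₖqₖ₋₁ + qₖ₋₂:
  k=0: a=1, p=1, q=1
  k=1: a=5, p=6, q=5
  k=2: a=1, p=7, q=6
  k=3: a=9, p=69, q=59
  k=4: a=3, p=214, q=183
  k=5: a=5, p=1139, q=974
  k=6: a=3, p=3631, q=3105

3631/3105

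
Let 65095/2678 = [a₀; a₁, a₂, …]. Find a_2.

3

65095 = 24·2678 + 823   →  a_0 = 24
2678 = 3·823 + 209   →  a_1 = 3
823 = 3·209 + 196   →  a_2 = 3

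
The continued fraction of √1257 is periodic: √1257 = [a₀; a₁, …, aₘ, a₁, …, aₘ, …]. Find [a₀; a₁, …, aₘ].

[35; 2, 4, 1, 22, 1, 4, 2, 70]

a₀ = ⌊√1257⌋ = 35.
With m₀=0, d₀=1 and mₖ₊₁ = dₖaₖ − mₖ, dₖ₊₁ = (n − mₖ₊₁²)/dₖ, aₖ₊₁ = ⌊(a₀+mₖ₊₁)/dₖ₊₁⌋:
  k=1: m=35, d=32, a=2
  k=2: m=29, d=13, a=4
  k=3: m=23, d=56, a=1
  k=4: m=33, d=3, a=22
  k=5: m=33, d=56, a=1
  k=6: m=23, d=13, a=4
  k=7: m=29, d=32, a=2
  k=8: m=35, d=1, a=70
d=1 and a=2a₀=70 at k=8, so the next step gives (m, d) = (35, 32) again — its k=1 value — and the period has length 8.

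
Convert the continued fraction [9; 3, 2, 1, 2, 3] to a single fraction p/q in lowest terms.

Using pₖ = aₖpₖ₋₁ + pₖ₋₂ and qₖ = aₖqₖ₋₁ + qₖ₋₂:
  k=0: a=9, p=9, q=1
  k=1: a=3, p=28, q=3
  k=2: a=2, p=65, q=7
  k=3: a=1, p=93, q=10
  k=4: a=2, p=251, q=27
  k=5: a=3, p=846, q=91

846/91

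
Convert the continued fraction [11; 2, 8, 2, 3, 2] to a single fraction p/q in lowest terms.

3281/286

Fold from the inside: start with 2/1.
  3 + 1/2 = 7/2
  2 + 2/7 = 16/7
  8 + 7/16 = 135/16
  2 + 16/135 = 286/135
  11 + 135/286 = 3281/286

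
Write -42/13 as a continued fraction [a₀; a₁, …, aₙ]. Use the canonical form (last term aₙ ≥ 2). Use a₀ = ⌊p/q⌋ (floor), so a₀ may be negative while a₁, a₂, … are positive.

-42 = -4*13 + 10
13 = 1*10 + 3
10 = 3*3 + 1
3 = 3*1 + 0  (stop)
So -42/13 = [-4; 1, 3, 3].

[-4; 1, 3, 3]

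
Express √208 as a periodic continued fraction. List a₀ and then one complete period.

a₀ = ⌊√208⌋ = 14.
With m₀=0, d₀=1 and mₖ₊₁ = dₖaₖ − mₖ, dₖ₊₁ = (n − mₖ₊₁²)/dₖ, aₖ₊₁ = ⌊(a₀+mₖ₊₁)/dₖ₊₁⌋:
  k=1: m=14, d=12, a=2
  k=2: m=10, d=9, a=2
  k=3: m=8, d=16, a=1
  k=4: m=8, d=9, a=2
  k=5: m=10, d=12, a=2
  k=6: m=14, d=1, a=28
d=1 and a=2a₀=28 at k=6, so the next step gives (m, d) = (14, 12) again — its k=1 value — and the period has length 6.

[14; 2, 2, 1, 2, 2, 28]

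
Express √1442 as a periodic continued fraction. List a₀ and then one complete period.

[37; 1, 36, 1, 74]

a₀ = ⌊√1442⌋ = 37.
With m₀=0, d₀=1 and mₖ₊₁ = dₖaₖ − mₖ, dₖ₊₁ = (n − mₖ₊₁²)/dₖ, aₖ₊₁ = ⌊(a₀+mₖ₊₁)/dₖ₊₁⌋:
  k=1: m=37, d=73, a=1
  k=2: m=36, d=2, a=36
  k=3: m=36, d=73, a=1
  k=4: m=37, d=1, a=74
d=1 and a=2a₀=74 at k=4, so the next step gives (m, d) = (37, 73) again — its k=1 value — and the period has length 4.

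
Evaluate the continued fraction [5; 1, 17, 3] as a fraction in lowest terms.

Fold from the inside: start with 3/1.
  17 + 1/3 = 52/3
  1 + 3/52 = 55/52
  5 + 52/55 = 327/55

327/55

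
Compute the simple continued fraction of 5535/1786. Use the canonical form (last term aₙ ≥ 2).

[3; 10, 11, 16]

5535 = 3×1786 + 177
1786 = 10×177 + 16
177 = 11×16 + 1
16 = 16×1 + 0  (stop)
So 5535/1786 = [3; 10, 11, 16].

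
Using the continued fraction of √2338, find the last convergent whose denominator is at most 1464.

√2338 = [48; 2, 1, 5, 48, 5, 1, 2, 96, …] (period length 8).
Convergents:
  p_0/q_0 = 48/1
  p_1/q_1 = 97/2
  p_2/q_2 = 145/3
  p_3/q_3 = 822/17
  p_4/q_4 = 39601/819
  p_5/q_5 = 198827/4112
q_4 = 819 ≤ 1464 < 4112 = q_5, so the answer is 39601/819.

39601/819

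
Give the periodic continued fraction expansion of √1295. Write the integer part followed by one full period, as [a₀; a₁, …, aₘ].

[35; 1, 70]

a₀ = ⌊√1295⌋ = 35.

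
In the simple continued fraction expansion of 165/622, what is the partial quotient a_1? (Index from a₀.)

3

165 = 0·622 + 165   →  a_0 = 0
622 = 3·165 + 127   →  a_1 = 3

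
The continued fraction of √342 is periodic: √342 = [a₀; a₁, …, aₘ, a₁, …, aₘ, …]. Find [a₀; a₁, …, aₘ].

a₀ = ⌊√342⌋ = 18.
With m₀=0, d₀=1 and mₖ₊₁ = dₖaₖ − mₖ, dₖ₊₁ = (n − mₖ₊₁²)/dₖ, aₖ₊₁ = ⌊(a₀+mₖ₊₁)/dₖ₊₁⌋:
  k=1: m=18, d=18, a=2
  k=2: m=18, d=1, a=36
d=1 and a=2a₀=36 at k=2, so the next step gives (m, d) = (18, 18) again — its k=1 value — and the period has length 2.

[18; 2, 36]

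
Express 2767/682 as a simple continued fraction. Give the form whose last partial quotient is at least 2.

2767 = 4*682 + 39
682 = 17*39 + 19
39 = 2*19 + 1
19 = 19*1 + 0  (stop)
So 2767/682 = [4; 17, 2, 19].

[4; 17, 2, 19]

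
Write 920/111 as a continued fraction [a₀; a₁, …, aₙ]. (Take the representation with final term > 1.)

920 = 8*111 + 32
111 = 3*32 + 15
32 = 2*15 + 2
15 = 7*2 + 1
2 = 2*1 + 0  (stop)
So 920/111 = [8; 3, 2, 7, 2].

[8; 3, 2, 7, 2]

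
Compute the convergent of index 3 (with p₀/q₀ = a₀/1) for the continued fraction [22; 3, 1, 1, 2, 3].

Using pₖ = aₖpₖ₋₁ + pₖ₋₂, qₖ = aₖqₖ₋₁ + qₖ₋₂ (with p₋₁=1, p₋₂=0, q₋₁=0, q₋₂=1):
  k=0: a=22, p=22, q=1
  k=1: a=3, p=67, q=3
  k=2: a=1, p=89, q=4
  k=3: a=1, p=156, q=7

156/7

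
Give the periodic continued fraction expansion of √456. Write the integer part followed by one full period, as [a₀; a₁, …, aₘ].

[21; 2, 1, 4, 1, 2, 42]

a₀ = ⌊√456⌋ = 21.
With m₀=0, d₀=1 and mₖ₊₁ = dₖaₖ − mₖ, dₖ₊₁ = (n − mₖ₊₁²)/dₖ, aₖ₊₁ = ⌊(a₀+mₖ₊₁)/dₖ₊₁⌋:
  k=1: m=21, d=15, a=2
  k=2: m=9, d=25, a=1
  k=3: m=16, d=8, a=4
  k=4: m=16, d=25, a=1
  k=5: m=9, d=15, a=2
  k=6: m=21, d=1, a=42
d=1 and a=2a₀=42 at k=6, so the next step gives (m, d) = (21, 15) again — its k=1 value — and the period has length 6.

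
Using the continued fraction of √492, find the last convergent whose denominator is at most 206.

√492 = [22; 5, 1, 1, 10, 1, 1, 5, 44, …] (period length 8).
Convergents:
  p_0/q_0 = 22/1
  p_1/q_1 = 111/5
  p_2/q_2 = 133/6
  p_3/q_3 = 244/11
  p_4/q_4 = 2573/116
  p_5/q_5 = 2817/127
  p_6/q_6 = 5390/243
q_5 = 127 ≤ 206 < 243 = q_6, so the answer is 2817/127.

2817/127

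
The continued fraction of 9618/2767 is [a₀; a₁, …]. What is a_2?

9

9618 = 3·2767 + 1317   →  a_0 = 3
2767 = 2·1317 + 133   →  a_1 = 2
1317 = 9·133 + 120   →  a_2 = 9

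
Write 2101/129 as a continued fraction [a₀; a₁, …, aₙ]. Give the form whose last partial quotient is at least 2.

[16; 3, 2, 18]

2101 = 16*129 + 37
129 = 3*37 + 18
37 = 2*18 + 1
18 = 18*1 + 0  (stop)
So 2101/129 = [16; 3, 2, 18].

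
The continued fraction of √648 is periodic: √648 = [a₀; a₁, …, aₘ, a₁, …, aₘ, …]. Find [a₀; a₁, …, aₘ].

a₀ = ⌊√648⌋ = 25.
With m₀=0, d₀=1 and mₖ₊₁ = dₖaₖ − mₖ, dₖ₊₁ = (n − mₖ₊₁²)/dₖ, aₖ₊₁ = ⌊(a₀+mₖ₊₁)/dₖ₊₁⌋:
  k=1: m=25, d=23, a=2
  k=2: m=21, d=9, a=5
  k=3: m=24, d=8, a=6
  k=4: m=24, d=9, a=5
  k=5: m=21, d=23, a=2
  k=6: m=25, d=1, a=50
d=1 and a=2a₀=50 at k=6, so the next step gives (m, d) = (25, 23) again — its k=1 value — and the period has length 6.

[25; 2, 5, 6, 5, 2, 50]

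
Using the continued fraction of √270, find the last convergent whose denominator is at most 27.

115/7

√270 = [16; 2, 3, 6, 3, 2, 32, …] (period length 6).
Convergents:
  p_0/q_0 = 16/1
  p_1/q_1 = 33/2
  p_2/q_2 = 115/7
  p_3/q_3 = 723/44
q_2 = 7 ≤ 27 < 44 = q_3, so the answer is 115/7.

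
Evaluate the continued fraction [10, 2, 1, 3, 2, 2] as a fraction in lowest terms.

632/61

Fold from the inside: start with 2/1.
  2 + 1/2 = 5/2
  3 + 2/5 = 17/5
  1 + 5/17 = 22/17
  2 + 17/22 = 61/22
  10 + 22/61 = 632/61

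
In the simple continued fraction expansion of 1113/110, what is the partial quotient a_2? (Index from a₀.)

2

1113 = 10·110 + 13   →  a_0 = 10
110 = 8·13 + 6   →  a_1 = 8
13 = 2·6 + 1   →  a_2 = 2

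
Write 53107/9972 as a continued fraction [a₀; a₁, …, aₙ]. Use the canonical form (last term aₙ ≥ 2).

53107 = 5*9972 + 3247
9972 = 3*3247 + 231
3247 = 14*231 + 13
231 = 17*13 + 10
13 = 1*10 + 3
10 = 3*3 + 1
3 = 3*1 + 0  (stop)
So 53107/9972 = [5; 3, 14, 17, 1, 3, 3].

[5; 3, 14, 17, 1, 3, 3]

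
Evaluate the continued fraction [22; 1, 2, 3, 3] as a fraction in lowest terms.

Using pₖ = aₖpₖ₋₁ + pₖ₋₂ and qₖ = aₖqₖ₋₁ + qₖ₋₂:
  k=0: a=22, p=22, q=1
  k=1: a=1, p=23, q=1
  k=2: a=2, p=68, q=3
  k=3: a=3, p=227, q=10
  k=4: a=3, p=749, q=33

749/33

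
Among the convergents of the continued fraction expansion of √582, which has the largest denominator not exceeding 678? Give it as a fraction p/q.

9288/385

√582 = [24; 8, 48, …] (period length 2).
Convergents:
  p_0/q_0 = 24/1
  p_1/q_1 = 193/8
  p_2/q_2 = 9288/385
  p_3/q_3 = 74497/3088
q_2 = 385 ≤ 678 < 3088 = q_3, so the answer is 9288/385.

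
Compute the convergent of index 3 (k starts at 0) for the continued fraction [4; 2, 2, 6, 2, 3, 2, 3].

Using pₖ = aₖpₖ₋₁ + pₖ₋₂, qₖ = aₖqₖ₋₁ + qₖ₋₂ (with p₋₁=1, p₋₂=0, q₋₁=0, q₋₂=1):
  k=0: a=4, p=4, q=1
  k=1: a=2, p=9, q=2
  k=2: a=2, p=22, q=5
  k=3: a=6, p=141, q=32

141/32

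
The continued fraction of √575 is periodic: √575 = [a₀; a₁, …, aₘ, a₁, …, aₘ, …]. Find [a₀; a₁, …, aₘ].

a₀ = ⌊√575⌋ = 23.
With m₀=0, d₀=1 and mₖ₊₁ = dₖaₖ − mₖ, dₖ₊₁ = (n − mₖ₊₁²)/dₖ, aₖ₊₁ = ⌊(a₀+mₖ₊₁)/dₖ₊₁⌋:
  k=1: m=23, d=46, a=1
  k=2: m=23, d=1, a=46
d=1 and a=2a₀=46 at k=2, so the next step gives (m, d) = (23, 46) again — its k=1 value — and the period has length 2.

[23; 1, 46]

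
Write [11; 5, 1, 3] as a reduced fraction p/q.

257/23

Using pₖ = aₖpₖ₋₁ + pₖ₋₂ and qₖ = aₖqₖ₋₁ + qₖ₋₂:
  k=0: a=11, p=11, q=1
  k=1: a=5, p=56, q=5
  k=2: a=1, p=67, q=6
  k=3: a=3, p=257, q=23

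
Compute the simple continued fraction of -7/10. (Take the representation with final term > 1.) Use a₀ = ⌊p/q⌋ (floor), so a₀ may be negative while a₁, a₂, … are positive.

[-1; 3, 3]

-7 = -1·10 + 3
10 = 3·3 + 1
3 = 3·1 + 0  (stop)
So -7/10 = [-1; 3, 3].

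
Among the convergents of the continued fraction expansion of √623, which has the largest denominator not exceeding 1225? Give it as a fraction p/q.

√623 = [24; 1, 23, 1, 48, …] (period length 4).
Convergents:
  p_0/q_0 = 24/1
  p_1/q_1 = 25/1
  p_2/q_2 = 599/24
  p_3/q_3 = 624/25
  p_4/q_4 = 30551/1224
  p_5/q_5 = 31175/1249
q_4 = 1224 ≤ 1225 < 1249 = q_5, so the answer is 30551/1224.

30551/1224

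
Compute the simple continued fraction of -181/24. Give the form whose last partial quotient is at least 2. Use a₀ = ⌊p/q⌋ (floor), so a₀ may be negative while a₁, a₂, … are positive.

[-8; 2, 5, 2]

-181 = -8×24 + 11
24 = 2×11 + 2
11 = 5×2 + 1
2 = 2×1 + 0  (stop)
So -181/24 = [-8; 2, 5, 2].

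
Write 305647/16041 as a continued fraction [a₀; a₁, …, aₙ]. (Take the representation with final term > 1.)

305647 = 19·16041 + 868
16041 = 18·868 + 417
868 = 2·417 + 34
417 = 12·34 + 9
34 = 3·9 + 7
9 = 1·7 + 2
7 = 3·2 + 1
2 = 2·1 + 0  (stop)
So 305647/16041 = [19; 18, 2, 12, 3, 1, 3, 2].

[19; 18, 2, 12, 3, 1, 3, 2]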